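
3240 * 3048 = 9875520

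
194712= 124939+69773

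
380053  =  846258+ - 466205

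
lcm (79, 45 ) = 3555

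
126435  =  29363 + 97072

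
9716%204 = 128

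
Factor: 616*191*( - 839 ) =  - 2^3*7^1 * 11^1*191^1*839^1 = - 98713384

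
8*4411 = 35288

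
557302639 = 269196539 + 288106100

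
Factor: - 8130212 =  - 2^2*2032553^1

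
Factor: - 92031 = - 3^1*30677^1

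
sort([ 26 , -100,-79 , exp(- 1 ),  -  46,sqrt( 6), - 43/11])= [ - 100 , - 79,-46,-43/11, exp ( - 1),sqrt( 6 ),26 ] 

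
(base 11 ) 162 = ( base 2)10111101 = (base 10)189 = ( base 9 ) 230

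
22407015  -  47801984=-25394969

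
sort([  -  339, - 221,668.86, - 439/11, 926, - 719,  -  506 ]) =[  -  719,  -  506, -339,  -  221, - 439/11,668.86, 926] 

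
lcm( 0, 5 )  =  0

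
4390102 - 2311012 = 2079090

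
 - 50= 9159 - 9209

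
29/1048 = 29/1048 = 0.03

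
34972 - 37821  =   - 2849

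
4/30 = 2/15=0.13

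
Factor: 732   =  2^2*3^1*61^1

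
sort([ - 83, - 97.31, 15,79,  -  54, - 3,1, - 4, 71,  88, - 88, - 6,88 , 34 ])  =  [  -  97.31,  -  88 , - 83, - 54, - 6, -4 , - 3, 1,15,34,71,79,88,  88 ] 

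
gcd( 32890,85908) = 2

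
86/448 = 43/224 = 0.19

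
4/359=4/359 = 0.01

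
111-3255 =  - 3144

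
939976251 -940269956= - 293705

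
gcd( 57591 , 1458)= 729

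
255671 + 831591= 1087262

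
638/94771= 638/94771=0.01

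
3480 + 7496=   10976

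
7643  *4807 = 36739901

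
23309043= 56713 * 411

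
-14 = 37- 51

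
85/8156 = 85/8156=0.01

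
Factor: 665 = 5^1*7^1*19^1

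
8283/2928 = 2761/976= 2.83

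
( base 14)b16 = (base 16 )880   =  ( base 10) 2176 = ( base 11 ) 16a9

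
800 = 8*100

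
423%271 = 152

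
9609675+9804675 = 19414350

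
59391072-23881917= 35509155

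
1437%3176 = 1437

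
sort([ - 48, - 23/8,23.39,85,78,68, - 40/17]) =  [- 48,- 23/8,-40/17, 23.39,68,78, 85] 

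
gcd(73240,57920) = 40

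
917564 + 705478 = 1623042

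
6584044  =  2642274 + 3941770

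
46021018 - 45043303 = 977715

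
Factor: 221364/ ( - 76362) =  - 258/89 = - 2^1*3^1*43^1*89^( - 1 )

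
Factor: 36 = 2^2*3^2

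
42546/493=42546/493 = 86.30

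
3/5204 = 3/5204 =0.00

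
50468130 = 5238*9635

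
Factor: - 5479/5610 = - 2^( - 1)*3^(-1)*5^(-1 )*11^( - 1)*17^(-1)*5479^1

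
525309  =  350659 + 174650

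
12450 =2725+9725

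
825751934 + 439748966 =1265500900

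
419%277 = 142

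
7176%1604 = 760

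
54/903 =18/301 = 0.06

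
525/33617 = 525/33617 = 0.02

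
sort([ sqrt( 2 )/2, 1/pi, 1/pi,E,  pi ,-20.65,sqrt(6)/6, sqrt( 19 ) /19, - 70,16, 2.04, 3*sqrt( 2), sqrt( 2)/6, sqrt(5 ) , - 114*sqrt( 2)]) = [ - 114 * sqrt( 2) ,-70, - 20.65 , sqrt( 19 )/19, sqrt( 2) /6,1/pi, 1/pi,sqrt(6) /6, sqrt( 2) /2, 2.04,sqrt ( 5 ),E, pi , 3*sqrt( 2 ), 16]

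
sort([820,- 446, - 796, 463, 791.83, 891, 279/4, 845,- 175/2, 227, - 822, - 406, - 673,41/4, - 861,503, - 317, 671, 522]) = [ -861, - 822, - 796,-673 , -446,-406,  -  317,  -  175/2,41/4, 279/4,227, 463, 503, 522, 671, 791.83, 820,  845, 891 ] 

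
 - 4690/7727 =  - 1+3037/7727   =  - 0.61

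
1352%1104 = 248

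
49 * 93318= 4572582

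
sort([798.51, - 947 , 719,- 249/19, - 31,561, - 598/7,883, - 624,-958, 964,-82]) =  [ - 958, - 947, - 624,-598/7, - 82, - 31, - 249/19, 561 , 719, 798.51 , 883,964]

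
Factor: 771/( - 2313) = - 1/3 = - 3^( - 1) 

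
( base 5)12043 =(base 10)898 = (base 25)1AN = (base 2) 1110000010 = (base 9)1207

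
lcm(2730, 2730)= 2730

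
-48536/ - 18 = 24268/9 = 2696.44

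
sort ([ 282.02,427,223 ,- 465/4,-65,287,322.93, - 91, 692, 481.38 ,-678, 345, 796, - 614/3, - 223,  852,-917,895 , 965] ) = [ - 917, - 678, - 223,-614/3,-465/4, - 91, - 65 , 223, 282.02, 287,322.93 , 345,427,481.38,692, 796 , 852,895, 965] 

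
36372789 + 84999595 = 121372384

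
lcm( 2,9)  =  18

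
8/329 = 8/329 = 0.02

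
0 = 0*43929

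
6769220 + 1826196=8595416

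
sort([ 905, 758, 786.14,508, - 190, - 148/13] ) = [ - 190, - 148/13,508, 758, 786.14,905 ]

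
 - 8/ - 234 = 4/117 = 0.03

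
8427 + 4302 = 12729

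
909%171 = 54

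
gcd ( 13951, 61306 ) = 7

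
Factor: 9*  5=45 = 3^2 * 5^1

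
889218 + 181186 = 1070404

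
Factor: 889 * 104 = 2^3*7^1*13^1*127^1 = 92456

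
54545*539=29399755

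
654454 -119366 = 535088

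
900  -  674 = 226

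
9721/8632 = 1 + 1089/8632  =  1.13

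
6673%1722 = 1507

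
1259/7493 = 1259/7493 = 0.17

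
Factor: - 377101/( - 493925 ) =5^( - 2)*23^( - 1) * 439^1 = 439/575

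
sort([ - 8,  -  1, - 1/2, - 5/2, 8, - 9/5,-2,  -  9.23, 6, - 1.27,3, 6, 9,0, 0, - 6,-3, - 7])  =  [ - 9.23, - 8, - 7, - 6,-3 , - 5/2, - 2, - 9/5, - 1.27, - 1,- 1/2  ,  0,0,3,6,6, 8, 9]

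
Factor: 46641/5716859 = 3^1*7^1*61^( - 1)*2221^1*93719^( -1 ) 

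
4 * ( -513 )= - 2052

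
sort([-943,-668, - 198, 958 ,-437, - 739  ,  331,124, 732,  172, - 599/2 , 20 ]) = [-943, - 739,-668, - 437,  -  599/2,-198,20  ,  124, 172, 331, 732, 958]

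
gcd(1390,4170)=1390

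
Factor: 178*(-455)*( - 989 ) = 80099110 = 2^1*5^1*7^1*13^1*23^1*43^1*89^1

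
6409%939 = 775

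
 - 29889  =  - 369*81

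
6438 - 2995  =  3443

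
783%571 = 212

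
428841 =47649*9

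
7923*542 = 4294266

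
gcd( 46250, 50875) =4625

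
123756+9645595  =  9769351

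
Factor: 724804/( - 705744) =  - 2^( -2 ) * 3^( - 2)*13^( - 2)*29^(-1)*181201^1 = - 181201/176436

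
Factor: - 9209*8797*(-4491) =3^2*19^1* 463^1*499^1*9209^1  =  363822974343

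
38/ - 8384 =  - 19/4192 = - 0.00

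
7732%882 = 676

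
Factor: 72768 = 2^6*3^1*379^1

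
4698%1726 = 1246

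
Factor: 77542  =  2^1 * 137^1*283^1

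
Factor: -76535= - 5^1 * 15307^1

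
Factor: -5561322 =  - 2^1 * 3^1 * 13^1*37^1*41^1*47^1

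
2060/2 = 1030 = 1030.00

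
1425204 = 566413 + 858791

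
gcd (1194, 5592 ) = 6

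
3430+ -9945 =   -  6515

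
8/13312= 1/1664 = 0.00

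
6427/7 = 6427/7 = 918.14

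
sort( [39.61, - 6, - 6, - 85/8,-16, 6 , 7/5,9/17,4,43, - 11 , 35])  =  [ - 16, - 11,  -  85/8, - 6, - 6,9/17,  7/5,4, 6, 35, 39.61,43 ] 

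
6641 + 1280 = 7921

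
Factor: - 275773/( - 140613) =3^( - 1)*11^ ( -1 )*4261^( - 1)*  275773^1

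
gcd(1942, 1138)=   2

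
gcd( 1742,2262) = 26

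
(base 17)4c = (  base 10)80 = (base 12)68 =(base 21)3H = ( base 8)120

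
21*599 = 12579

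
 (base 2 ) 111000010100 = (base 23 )6ig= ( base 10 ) 3604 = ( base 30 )404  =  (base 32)3gk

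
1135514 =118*9623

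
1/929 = 1/929=0.00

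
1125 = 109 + 1016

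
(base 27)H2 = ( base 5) 3321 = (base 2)111001101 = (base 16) 1CD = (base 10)461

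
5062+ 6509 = 11571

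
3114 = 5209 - 2095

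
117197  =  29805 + 87392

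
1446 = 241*6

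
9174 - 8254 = 920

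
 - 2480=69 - 2549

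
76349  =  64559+11790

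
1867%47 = 34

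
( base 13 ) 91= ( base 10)118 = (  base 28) 46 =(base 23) 53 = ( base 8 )166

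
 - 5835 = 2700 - 8535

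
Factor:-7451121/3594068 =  -2^ ( - 2)*3^1*197^( - 1)*4561^(  -  1)  *2483707^1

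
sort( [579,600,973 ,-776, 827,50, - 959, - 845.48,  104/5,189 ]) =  [-959,-845.48, - 776, 104/5,50,189,579,600,827,  973]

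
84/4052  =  21/1013 = 0.02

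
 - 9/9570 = -3/3190 = -0.00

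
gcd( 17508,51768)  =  12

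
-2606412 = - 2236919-369493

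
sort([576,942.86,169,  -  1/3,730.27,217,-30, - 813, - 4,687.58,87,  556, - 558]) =[ - 813, - 558, - 30, - 4, - 1/3,87,169,217,556, 576,687.58, 730.27, 942.86]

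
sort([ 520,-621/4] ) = [ - 621/4,520 ] 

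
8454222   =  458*18459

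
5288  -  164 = 5124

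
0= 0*599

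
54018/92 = 587 + 7/46 = 587.15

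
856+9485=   10341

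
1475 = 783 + 692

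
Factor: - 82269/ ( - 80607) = 3^2*11^1*97^ (  -  1 ) =99/97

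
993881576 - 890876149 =103005427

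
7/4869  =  7/4869  =  0.00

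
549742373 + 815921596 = 1365663969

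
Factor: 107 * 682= 2^1 * 11^1*31^1*107^1=72974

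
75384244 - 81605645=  - 6221401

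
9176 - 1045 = 8131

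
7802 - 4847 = 2955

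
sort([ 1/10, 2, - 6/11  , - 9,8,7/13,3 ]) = [ - 9, - 6/11,1/10 , 7/13,2,3,8]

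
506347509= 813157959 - 306810450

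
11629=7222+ 4407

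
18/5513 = 18/5513=0.00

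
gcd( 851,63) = 1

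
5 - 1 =4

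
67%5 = 2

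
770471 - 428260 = 342211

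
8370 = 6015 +2355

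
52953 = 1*52953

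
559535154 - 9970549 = 549564605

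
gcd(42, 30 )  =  6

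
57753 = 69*837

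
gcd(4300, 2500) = 100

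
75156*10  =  751560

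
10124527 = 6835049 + 3289478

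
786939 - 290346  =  496593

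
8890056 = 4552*1953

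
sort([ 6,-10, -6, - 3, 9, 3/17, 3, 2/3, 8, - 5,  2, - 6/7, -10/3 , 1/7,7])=[-10,-6,-5, - 10/3, - 3, - 6/7, 1/7,3/17, 2/3, 2,3, 6, 7,8, 9 ]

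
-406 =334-740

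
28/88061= 28/88061 = 0.00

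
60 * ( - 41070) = -2464200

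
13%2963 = 13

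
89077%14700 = 877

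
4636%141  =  124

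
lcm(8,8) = 8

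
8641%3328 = 1985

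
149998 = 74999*2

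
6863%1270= 513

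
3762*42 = 158004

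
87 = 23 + 64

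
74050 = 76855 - 2805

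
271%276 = 271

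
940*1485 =1395900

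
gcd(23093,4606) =7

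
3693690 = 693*5330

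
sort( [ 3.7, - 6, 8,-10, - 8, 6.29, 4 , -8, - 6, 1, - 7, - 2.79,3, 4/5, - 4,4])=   [- 10,-8, - 8, - 7,  -  6, - 6,-4,-2.79, 4/5,1,  3,3.7, 4,4,6.29,8 ] 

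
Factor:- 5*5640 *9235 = -260427000= - 2^3*3^1* 5^3*47^1* 1847^1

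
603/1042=603/1042 = 0.58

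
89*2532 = 225348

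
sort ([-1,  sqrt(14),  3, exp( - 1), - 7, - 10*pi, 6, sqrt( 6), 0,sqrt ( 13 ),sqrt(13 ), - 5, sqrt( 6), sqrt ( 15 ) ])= [-10*pi, - 7 , - 5, - 1,0,exp ( - 1),sqrt( 6), sqrt( 6), 3, sqrt( 13), sqrt ( 13), sqrt(14), sqrt ( 15 ), 6 ]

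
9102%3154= 2794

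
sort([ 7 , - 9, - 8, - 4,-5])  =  [  -  9,  -  8,-5,-4, 7]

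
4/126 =2/63 = 0.03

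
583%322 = 261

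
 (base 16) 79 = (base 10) 121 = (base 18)6d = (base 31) 3s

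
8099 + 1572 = 9671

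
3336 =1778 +1558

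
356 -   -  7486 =7842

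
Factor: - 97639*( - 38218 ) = 2^1*97^1*197^1*251^1*389^1 = 3731567302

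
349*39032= 13622168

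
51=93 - 42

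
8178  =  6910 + 1268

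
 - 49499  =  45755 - 95254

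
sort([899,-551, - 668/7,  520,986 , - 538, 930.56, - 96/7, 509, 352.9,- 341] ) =[- 551,  -  538,-341,-668/7,  -  96/7, 352.9,509,520,  899, 930.56  ,  986] 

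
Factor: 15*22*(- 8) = -2^4*3^1*5^1 *11^1 = - 2640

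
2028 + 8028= 10056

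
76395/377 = 76395/377 = 202.64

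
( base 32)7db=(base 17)194d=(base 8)16653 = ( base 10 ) 7595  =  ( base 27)AB8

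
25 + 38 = 63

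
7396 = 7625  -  229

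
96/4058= 48/2029 = 0.02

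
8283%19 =18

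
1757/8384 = 1757/8384 = 0.21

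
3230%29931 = 3230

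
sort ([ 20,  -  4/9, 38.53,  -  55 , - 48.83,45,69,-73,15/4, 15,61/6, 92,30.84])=[ - 73,-55,  -  48.83, - 4/9, 15/4,61/6,15,  20, 30.84, 38.53, 45, 69,92 ]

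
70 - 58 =12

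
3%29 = 3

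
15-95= - 80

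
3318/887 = 3318/887=3.74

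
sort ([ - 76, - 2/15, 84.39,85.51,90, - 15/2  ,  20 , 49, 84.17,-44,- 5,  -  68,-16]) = [-76, - 68,  -  44  ,-16, - 15/2, - 5,-2/15, 20,49, 84.17, 84.39, 85.51, 90 ] 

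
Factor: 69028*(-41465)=-2862246020 = -  2^2 * 5^1*8293^1*17257^1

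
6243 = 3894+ 2349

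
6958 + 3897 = 10855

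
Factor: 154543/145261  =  29^(- 1 )*5009^( - 1) *154543^1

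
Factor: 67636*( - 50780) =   -  2^4*5^1*37^1 * 457^1*2539^1 = -  3434556080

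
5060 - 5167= - 107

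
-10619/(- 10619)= 1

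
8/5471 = 8/5471 = 0.00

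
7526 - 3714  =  3812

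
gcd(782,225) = 1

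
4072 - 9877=-5805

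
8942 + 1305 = 10247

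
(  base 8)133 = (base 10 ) 91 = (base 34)2n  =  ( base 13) 70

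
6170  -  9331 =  - 3161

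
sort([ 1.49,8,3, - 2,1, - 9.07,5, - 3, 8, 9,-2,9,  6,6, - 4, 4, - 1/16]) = [-9.07, - 4  ,- 3, - 2, -2,-1/16, 1, 1.49 , 3,4, 5,6,6 , 8 , 8, 9,9]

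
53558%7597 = 379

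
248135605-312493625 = -64358020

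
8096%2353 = 1037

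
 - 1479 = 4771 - 6250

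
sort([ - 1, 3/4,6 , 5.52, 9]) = [ - 1, 3/4 , 5.52 , 6 , 9] 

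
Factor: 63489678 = 2^1 * 3^1*7^1*19^1* 79561^1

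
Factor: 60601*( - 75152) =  - 2^4*7^1*11^1*61^1*60601^1 = - 4554286352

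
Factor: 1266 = 2^1 * 3^1 * 211^1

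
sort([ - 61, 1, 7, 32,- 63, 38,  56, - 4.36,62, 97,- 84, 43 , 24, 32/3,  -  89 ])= [ - 89 , - 84, - 63, - 61, - 4.36, 1, 7, 32/3, 24, 32, 38,  43,56, 62, 97]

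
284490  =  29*9810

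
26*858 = 22308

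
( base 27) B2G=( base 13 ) 38b3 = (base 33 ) 7e4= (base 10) 8089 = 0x1f99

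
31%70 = 31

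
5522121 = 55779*99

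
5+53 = 58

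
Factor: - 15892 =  - 2^2 * 29^1*137^1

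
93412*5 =467060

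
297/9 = 33 = 33.00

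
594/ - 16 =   -  38 +7/8 = -37.12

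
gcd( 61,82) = 1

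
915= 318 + 597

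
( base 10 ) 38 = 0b100110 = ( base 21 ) 1H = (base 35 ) 13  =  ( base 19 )20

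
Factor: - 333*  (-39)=3^3*13^1 * 37^1 = 12987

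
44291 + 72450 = 116741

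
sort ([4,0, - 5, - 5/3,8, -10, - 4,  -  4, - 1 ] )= [ - 10, - 5, - 4 ,  -  4, - 5/3, - 1, 0, 4,8 ] 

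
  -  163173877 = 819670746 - 982844623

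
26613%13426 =13187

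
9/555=3/185= 0.02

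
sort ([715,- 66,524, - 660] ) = [ - 660,-66 , 524, 715]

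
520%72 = 16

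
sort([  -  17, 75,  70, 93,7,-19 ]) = [ - 19,- 17, 7, 70, 75, 93] 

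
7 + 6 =13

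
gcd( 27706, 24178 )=14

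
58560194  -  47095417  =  11464777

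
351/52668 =39/5852=0.01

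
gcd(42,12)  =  6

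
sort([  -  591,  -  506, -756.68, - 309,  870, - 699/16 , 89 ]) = [ - 756.68, - 591, - 506, - 309, - 699/16, 89, 870]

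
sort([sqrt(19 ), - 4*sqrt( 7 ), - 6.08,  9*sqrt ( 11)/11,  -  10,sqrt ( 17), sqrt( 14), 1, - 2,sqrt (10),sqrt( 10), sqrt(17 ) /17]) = [ - 4*sqrt ( 7 ) , - 10, - 6.08, - 2,  sqrt( 17 )/17, 1,9 * sqrt( 11 )/11,sqrt( 10),sqrt( 10),sqrt( 14),sqrt(17),sqrt( 19)]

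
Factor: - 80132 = -2^2*13^1*23^1*67^1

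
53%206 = 53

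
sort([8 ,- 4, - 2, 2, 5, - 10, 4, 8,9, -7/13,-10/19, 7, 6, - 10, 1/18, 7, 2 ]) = [  -  10 , - 10, - 4,-2, - 7/13, - 10/19, 1/18  ,  2, 2,4,  5,6, 7, 7, 8, 8,9] 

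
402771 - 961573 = -558802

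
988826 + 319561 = 1308387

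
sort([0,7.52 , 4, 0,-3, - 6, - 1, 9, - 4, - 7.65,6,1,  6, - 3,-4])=[-7.65 , - 6, -4, - 4, - 3, - 3, - 1,  0,0, 1,4,  6 , 6,7.52, 9] 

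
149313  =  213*701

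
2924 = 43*68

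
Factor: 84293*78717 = 3^1*11^1*19^1 * 79^1*97^1*1381^1 = 6635292081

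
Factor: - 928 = -2^5*29^1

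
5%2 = 1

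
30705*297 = 9119385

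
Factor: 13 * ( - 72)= -936 = -2^3*3^2*13^1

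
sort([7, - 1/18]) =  [-1/18,  7]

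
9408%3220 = 2968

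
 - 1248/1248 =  - 1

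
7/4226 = 7/4226 =0.00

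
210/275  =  42/55=0.76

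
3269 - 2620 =649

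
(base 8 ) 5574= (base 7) 11400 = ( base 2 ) 101101111100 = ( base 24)52C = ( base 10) 2940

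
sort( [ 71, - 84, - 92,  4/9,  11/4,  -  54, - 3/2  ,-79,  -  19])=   [ - 92,  -  84,  -  79,-54, - 19,-3/2,4/9, 11/4, 71]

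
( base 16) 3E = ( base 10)62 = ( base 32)1U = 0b111110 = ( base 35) 1r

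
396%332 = 64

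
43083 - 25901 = 17182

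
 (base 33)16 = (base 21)1I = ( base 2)100111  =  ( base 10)39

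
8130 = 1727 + 6403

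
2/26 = 1/13 =0.08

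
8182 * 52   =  425464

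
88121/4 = 22030+1/4= 22030.25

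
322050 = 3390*95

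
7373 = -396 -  - 7769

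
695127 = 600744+94383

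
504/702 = 28/39=0.72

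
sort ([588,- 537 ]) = [ - 537,  588]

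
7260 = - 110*(-66)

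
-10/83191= - 1+83181/83191 = -0.00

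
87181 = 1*87181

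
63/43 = 1 +20/43 = 1.47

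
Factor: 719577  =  3^3*29^1 *919^1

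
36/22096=9/5524 = 0.00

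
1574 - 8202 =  - 6628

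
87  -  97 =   -  10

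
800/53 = 15 + 5/53 = 15.09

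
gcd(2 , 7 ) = 1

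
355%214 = 141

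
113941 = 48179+65762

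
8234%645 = 494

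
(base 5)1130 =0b10100101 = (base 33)50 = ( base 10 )165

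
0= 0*2856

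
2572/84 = 30+13/21  =  30.62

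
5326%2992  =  2334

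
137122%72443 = 64679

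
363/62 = 5+ 53/62 = 5.85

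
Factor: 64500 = 2^2 * 3^1*5^3 * 43^1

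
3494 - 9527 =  - 6033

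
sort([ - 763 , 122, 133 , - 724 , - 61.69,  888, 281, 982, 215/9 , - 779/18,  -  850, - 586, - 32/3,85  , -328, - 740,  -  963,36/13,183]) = [-963, -850, -763, - 740, - 724, - 586, - 328, -61.69,-779/18, - 32/3, 36/13, 215/9,85,  122,133,183 , 281,  888,  982 ]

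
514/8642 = 257/4321 = 0.06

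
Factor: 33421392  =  2^4*3^2*23^1*10091^1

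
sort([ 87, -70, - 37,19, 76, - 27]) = [ - 70,  -  37, - 27 , 19,76 , 87]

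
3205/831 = 3205/831 = 3.86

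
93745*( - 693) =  - 64965285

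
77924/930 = 38962/465 = 83.79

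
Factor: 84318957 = 3^2 * 9368773^1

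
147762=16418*9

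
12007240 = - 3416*( - 3515) 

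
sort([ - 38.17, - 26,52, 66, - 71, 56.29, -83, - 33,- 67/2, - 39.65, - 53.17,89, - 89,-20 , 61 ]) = [-89,  -  83, -71,- 53.17 , - 39.65, - 38.17, - 67/2,  -  33, - 26,-20, 52 , 56.29,61 , 66, 89 ]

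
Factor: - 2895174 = -2^1*3^2*41^1  *  3923^1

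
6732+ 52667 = 59399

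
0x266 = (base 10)614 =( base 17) 222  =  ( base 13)383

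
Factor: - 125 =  -5^3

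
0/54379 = 0=0.00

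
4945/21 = 235 + 10/21 = 235.48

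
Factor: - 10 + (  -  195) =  - 5^1*41^1=- 205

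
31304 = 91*344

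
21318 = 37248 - 15930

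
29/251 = 29/251  =  0.12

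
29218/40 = 14609/20 = 730.45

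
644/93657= 644/93657 = 0.01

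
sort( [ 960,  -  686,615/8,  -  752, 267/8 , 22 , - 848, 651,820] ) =[-848,-752,-686, 22, 267/8 , 615/8,651,820, 960] 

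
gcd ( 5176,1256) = 8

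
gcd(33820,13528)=6764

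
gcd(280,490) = 70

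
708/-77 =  - 708/77 = -9.19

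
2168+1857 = 4025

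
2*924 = 1848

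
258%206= 52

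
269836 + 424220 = 694056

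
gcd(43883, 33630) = 1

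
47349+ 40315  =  87664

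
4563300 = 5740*795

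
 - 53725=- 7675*7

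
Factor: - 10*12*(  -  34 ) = 2^4*3^1*5^1*17^1 =4080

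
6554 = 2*3277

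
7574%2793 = 1988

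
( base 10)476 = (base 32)ES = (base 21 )11E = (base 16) 1dc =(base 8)734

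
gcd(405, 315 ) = 45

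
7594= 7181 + 413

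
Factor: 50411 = 50411^1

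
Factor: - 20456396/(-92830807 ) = 2^2 * 5114099^1*92830807^(  -  1)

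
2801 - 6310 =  -3509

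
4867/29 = 167+24/29 = 167.83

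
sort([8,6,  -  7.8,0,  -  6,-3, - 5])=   [-7.8,-6,  -  5,-3, 0,6, 8]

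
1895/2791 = 1895/2791 =0.68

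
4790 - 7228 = -2438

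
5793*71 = 411303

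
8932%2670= 922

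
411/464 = 411/464 = 0.89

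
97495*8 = 779960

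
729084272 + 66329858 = 795414130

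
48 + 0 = 48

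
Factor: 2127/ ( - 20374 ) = -2^( -1) *3^1 * 61^ (  -  1) * 167^(  -  1) * 709^1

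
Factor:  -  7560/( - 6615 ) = 2^3*7^ ( - 1)   =  8/7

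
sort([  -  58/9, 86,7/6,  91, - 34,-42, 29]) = [-42, - 34,-58/9, 7/6,29,86,91]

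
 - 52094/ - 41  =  1270 + 24/41 = 1270.59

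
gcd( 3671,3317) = 1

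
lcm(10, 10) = 10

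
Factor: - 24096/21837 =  - 2^5*29^(- 1) =- 32/29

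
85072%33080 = 18912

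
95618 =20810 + 74808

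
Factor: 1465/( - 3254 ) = -2^( - 1)*5^1*293^1*1627^( - 1 ) 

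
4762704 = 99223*48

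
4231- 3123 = 1108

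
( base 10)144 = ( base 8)220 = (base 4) 2100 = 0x90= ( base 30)4O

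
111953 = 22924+89029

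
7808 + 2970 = 10778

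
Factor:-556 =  - 2^2*139^1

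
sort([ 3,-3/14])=[-3/14,  3] 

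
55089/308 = 178+265/308 = 178.86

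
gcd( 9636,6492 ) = 12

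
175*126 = 22050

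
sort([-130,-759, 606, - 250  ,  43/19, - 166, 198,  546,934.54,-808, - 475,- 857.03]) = [ - 857.03, - 808, - 759, - 475, - 250, - 166, - 130,43/19 , 198, 546,606  ,  934.54]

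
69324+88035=157359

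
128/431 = 128/431 = 0.30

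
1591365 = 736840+854525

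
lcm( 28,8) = 56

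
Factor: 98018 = 2^1*49009^1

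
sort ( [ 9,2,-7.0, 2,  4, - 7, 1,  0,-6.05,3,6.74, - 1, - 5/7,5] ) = [-7.0, - 7, - 6.05, - 1, - 5/7, 0,  1,2,2,  3, 4,5,6.74,9]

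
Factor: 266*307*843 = 68841066 = 2^1*3^1*7^1 *19^1 * 281^1 * 307^1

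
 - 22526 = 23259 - 45785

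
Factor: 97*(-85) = -5^1*17^1* 97^1= - 8245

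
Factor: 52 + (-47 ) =5^1= 5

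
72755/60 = 1212 + 7/12 =1212.58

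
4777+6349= 11126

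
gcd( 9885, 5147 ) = 1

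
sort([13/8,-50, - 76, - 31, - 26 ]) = [ - 76, -50, - 31, - 26,13/8]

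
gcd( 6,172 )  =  2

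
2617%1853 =764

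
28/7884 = 7/1971 = 0.00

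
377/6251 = 377/6251 = 0.06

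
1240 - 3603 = - 2363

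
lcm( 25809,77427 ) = 77427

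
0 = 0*711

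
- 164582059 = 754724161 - 919306220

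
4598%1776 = 1046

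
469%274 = 195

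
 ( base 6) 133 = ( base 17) 36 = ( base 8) 71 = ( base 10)57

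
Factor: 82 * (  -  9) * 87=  - 2^1  *  3^3 * 29^1*41^1=- 64206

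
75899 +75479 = 151378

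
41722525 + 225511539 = 267234064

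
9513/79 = 120 + 33/79 = 120.42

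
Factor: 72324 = 2^2*3^2*7^2*41^1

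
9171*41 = 376011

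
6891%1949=1044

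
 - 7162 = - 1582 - 5580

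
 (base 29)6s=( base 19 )ac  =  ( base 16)CA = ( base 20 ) A2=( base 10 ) 202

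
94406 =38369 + 56037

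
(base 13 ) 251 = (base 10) 404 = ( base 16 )194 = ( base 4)12110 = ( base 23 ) hd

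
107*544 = 58208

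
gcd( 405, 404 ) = 1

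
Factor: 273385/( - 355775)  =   - 73/95= - 5^(  -  1)*19^(- 1 )*73^1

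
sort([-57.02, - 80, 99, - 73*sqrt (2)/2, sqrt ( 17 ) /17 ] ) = [ - 80, - 57.02,- 73*  sqrt(2)/2,sqrt( 17)/17, 99] 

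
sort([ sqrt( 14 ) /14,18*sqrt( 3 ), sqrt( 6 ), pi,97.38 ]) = [sqrt(14)/14, sqrt(6 ), pi,18*sqrt(  3),97.38 ]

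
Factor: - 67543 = -7^1*9649^1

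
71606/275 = 71606/275  =  260.39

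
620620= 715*868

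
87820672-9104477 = 78716195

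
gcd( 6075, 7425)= 675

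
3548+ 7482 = 11030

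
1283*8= 10264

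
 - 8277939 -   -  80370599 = 72092660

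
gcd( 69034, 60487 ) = 7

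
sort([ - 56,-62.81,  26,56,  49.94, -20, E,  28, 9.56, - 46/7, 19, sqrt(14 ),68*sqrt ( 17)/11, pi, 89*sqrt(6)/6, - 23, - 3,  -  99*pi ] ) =[ - 99*pi, - 62.81, - 56, - 23, -20, -46/7,-3,E,pi,sqrt( 14), 9.56, 19, 68 * sqrt (17) /11, 26, 28,89 * sqrt(6 ) /6, 49.94,56]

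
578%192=2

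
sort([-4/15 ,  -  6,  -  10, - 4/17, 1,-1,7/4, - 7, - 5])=[  -  10,-7,  -  6, - 5, - 1 ,-4/15, - 4/17,1 , 7/4]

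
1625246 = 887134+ 738112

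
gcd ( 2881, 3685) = 67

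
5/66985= 1/13397 = 0.00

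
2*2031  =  4062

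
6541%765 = 421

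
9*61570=554130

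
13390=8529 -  - 4861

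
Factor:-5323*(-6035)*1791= 3^2* 5^1 * 17^1 * 71^1*199^1*5323^1 = 57534630255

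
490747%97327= 4112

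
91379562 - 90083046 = 1296516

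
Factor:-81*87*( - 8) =2^3*3^5*29^1   =  56376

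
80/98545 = 16/19709 = 0.00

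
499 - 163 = 336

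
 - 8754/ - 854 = 10 + 107/427 =10.25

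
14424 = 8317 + 6107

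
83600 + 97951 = 181551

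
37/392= 37/392 = 0.09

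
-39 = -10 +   -  29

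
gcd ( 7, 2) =1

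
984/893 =1 + 91/893 =1.10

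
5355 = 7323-1968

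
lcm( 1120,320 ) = 2240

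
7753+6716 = 14469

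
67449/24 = 22483/8 = 2810.38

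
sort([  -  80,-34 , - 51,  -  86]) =[-86 , - 80,-51, - 34 ]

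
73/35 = 73/35 = 2.09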